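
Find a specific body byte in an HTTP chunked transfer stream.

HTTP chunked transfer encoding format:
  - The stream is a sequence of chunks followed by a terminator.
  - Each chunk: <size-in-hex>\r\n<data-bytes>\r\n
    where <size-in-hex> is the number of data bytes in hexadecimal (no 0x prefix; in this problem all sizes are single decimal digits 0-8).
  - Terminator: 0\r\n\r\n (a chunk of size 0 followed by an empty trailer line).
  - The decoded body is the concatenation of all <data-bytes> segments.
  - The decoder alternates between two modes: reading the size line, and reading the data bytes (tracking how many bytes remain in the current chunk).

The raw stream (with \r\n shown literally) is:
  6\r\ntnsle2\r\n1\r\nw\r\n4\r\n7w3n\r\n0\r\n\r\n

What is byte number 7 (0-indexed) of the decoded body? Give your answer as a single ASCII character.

Chunk 1: stream[0..1]='6' size=0x6=6, data at stream[3..9]='tnsle2' -> body[0..6], body so far='tnsle2'
Chunk 2: stream[11..12]='1' size=0x1=1, data at stream[14..15]='w' -> body[6..7], body so far='tnsle2w'
Chunk 3: stream[17..18]='4' size=0x4=4, data at stream[20..24]='7w3n' -> body[7..11], body so far='tnsle2w7w3n'
Chunk 4: stream[26..27]='0' size=0 (terminator). Final body='tnsle2w7w3n' (11 bytes)
Body byte 7 = '7'

Answer: 7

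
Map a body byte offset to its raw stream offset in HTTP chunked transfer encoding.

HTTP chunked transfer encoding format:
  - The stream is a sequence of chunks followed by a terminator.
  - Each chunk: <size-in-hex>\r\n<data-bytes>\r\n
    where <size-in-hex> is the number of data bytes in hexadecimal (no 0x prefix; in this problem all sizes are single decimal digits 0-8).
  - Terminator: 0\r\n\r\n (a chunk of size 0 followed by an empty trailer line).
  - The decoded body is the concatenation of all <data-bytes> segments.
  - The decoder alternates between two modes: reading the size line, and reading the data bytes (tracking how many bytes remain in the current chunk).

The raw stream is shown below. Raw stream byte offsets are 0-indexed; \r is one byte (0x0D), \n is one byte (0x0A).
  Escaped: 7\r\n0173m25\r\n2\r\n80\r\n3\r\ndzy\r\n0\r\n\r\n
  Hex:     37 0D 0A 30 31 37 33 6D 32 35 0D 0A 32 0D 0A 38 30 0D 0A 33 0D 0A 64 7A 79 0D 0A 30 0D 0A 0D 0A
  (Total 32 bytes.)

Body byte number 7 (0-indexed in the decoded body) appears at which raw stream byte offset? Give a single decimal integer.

Chunk 1: stream[0..1]='7' size=0x7=7, data at stream[3..10]='0173m25' -> body[0..7], body so far='0173m25'
Chunk 2: stream[12..13]='2' size=0x2=2, data at stream[15..17]='80' -> body[7..9], body so far='0173m2580'
Chunk 3: stream[19..20]='3' size=0x3=3, data at stream[22..25]='dzy' -> body[9..12], body so far='0173m2580dzy'
Chunk 4: stream[27..28]='0' size=0 (terminator). Final body='0173m2580dzy' (12 bytes)
Body byte 7 at stream offset 15

Answer: 15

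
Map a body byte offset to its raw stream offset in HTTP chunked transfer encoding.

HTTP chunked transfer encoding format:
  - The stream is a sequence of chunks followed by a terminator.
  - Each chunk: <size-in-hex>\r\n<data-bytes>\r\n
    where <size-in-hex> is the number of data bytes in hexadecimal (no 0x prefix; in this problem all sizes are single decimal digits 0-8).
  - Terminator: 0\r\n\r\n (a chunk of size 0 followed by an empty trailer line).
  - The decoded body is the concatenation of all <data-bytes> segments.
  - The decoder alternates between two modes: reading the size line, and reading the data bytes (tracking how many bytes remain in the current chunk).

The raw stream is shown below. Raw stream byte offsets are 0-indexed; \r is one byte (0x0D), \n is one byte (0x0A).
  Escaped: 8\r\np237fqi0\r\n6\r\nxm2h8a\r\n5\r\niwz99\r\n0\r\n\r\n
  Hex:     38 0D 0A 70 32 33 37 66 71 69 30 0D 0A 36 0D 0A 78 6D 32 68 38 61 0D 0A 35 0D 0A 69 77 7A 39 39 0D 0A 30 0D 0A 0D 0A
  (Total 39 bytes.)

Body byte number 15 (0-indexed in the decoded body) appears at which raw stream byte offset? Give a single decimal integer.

Chunk 1: stream[0..1]='8' size=0x8=8, data at stream[3..11]='p237fqi0' -> body[0..8], body so far='p237fqi0'
Chunk 2: stream[13..14]='6' size=0x6=6, data at stream[16..22]='xm2h8a' -> body[8..14], body so far='p237fqi0xm2h8a'
Chunk 3: stream[24..25]='5' size=0x5=5, data at stream[27..32]='iwz99' -> body[14..19], body so far='p237fqi0xm2h8aiwz99'
Chunk 4: stream[34..35]='0' size=0 (terminator). Final body='p237fqi0xm2h8aiwz99' (19 bytes)
Body byte 15 at stream offset 28

Answer: 28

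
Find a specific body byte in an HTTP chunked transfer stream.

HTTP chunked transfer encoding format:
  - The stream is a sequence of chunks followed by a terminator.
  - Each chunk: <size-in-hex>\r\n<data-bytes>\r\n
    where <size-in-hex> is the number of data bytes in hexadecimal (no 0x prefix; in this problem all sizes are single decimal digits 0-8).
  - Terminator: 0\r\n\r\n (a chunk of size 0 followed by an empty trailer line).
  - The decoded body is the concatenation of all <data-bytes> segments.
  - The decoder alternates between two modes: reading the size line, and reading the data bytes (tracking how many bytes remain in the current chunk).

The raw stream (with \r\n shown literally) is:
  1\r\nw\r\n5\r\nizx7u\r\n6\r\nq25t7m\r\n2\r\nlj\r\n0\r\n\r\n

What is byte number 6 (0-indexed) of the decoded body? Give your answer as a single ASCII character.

Answer: q

Derivation:
Chunk 1: stream[0..1]='1' size=0x1=1, data at stream[3..4]='w' -> body[0..1], body so far='w'
Chunk 2: stream[6..7]='5' size=0x5=5, data at stream[9..14]='izx7u' -> body[1..6], body so far='wizx7u'
Chunk 3: stream[16..17]='6' size=0x6=6, data at stream[19..25]='q25t7m' -> body[6..12], body so far='wizx7uq25t7m'
Chunk 4: stream[27..28]='2' size=0x2=2, data at stream[30..32]='lj' -> body[12..14], body so far='wizx7uq25t7mlj'
Chunk 5: stream[34..35]='0' size=0 (terminator). Final body='wizx7uq25t7mlj' (14 bytes)
Body byte 6 = 'q'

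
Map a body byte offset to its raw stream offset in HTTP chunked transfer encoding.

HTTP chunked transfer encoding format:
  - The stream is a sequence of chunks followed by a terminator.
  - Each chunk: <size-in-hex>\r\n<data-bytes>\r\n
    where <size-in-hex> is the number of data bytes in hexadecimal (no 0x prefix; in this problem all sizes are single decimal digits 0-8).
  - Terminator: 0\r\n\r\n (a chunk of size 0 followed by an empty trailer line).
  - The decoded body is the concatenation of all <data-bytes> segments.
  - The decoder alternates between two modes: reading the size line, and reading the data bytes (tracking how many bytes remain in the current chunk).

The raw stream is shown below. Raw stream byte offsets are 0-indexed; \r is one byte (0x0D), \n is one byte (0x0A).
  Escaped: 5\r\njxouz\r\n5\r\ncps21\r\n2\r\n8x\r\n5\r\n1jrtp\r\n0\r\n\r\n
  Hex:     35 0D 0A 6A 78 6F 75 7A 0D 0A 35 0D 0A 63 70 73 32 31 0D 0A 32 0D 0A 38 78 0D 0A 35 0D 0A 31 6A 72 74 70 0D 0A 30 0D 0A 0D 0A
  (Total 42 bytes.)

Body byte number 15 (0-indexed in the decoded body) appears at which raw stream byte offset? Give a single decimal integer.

Answer: 33

Derivation:
Chunk 1: stream[0..1]='5' size=0x5=5, data at stream[3..8]='jxouz' -> body[0..5], body so far='jxouz'
Chunk 2: stream[10..11]='5' size=0x5=5, data at stream[13..18]='cps21' -> body[5..10], body so far='jxouzcps21'
Chunk 3: stream[20..21]='2' size=0x2=2, data at stream[23..25]='8x' -> body[10..12], body so far='jxouzcps218x'
Chunk 4: stream[27..28]='5' size=0x5=5, data at stream[30..35]='1jrtp' -> body[12..17], body so far='jxouzcps218x1jrtp'
Chunk 5: stream[37..38]='0' size=0 (terminator). Final body='jxouzcps218x1jrtp' (17 bytes)
Body byte 15 at stream offset 33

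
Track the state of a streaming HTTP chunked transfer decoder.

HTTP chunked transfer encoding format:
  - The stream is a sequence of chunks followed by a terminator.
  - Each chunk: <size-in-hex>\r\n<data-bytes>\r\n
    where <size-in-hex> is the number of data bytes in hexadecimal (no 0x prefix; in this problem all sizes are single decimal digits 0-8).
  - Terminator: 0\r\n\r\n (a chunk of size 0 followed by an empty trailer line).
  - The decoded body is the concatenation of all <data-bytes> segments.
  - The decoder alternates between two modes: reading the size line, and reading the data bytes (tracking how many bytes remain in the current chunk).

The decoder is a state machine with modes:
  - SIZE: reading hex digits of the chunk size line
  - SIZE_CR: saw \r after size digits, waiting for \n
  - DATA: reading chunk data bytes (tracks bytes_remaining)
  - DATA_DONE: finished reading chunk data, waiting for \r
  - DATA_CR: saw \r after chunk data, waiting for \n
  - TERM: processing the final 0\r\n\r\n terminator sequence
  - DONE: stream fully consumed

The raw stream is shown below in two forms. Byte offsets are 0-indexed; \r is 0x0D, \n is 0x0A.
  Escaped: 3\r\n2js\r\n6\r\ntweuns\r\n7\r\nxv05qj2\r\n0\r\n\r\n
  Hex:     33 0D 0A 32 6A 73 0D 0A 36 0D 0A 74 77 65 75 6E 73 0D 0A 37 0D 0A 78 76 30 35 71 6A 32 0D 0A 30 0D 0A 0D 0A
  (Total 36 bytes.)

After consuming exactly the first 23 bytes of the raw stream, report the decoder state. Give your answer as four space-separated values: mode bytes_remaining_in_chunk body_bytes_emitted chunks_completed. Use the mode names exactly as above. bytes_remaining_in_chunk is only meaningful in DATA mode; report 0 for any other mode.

Byte 0 = '3': mode=SIZE remaining=0 emitted=0 chunks_done=0
Byte 1 = 0x0D: mode=SIZE_CR remaining=0 emitted=0 chunks_done=0
Byte 2 = 0x0A: mode=DATA remaining=3 emitted=0 chunks_done=0
Byte 3 = '2': mode=DATA remaining=2 emitted=1 chunks_done=0
Byte 4 = 'j': mode=DATA remaining=1 emitted=2 chunks_done=0
Byte 5 = 's': mode=DATA_DONE remaining=0 emitted=3 chunks_done=0
Byte 6 = 0x0D: mode=DATA_CR remaining=0 emitted=3 chunks_done=0
Byte 7 = 0x0A: mode=SIZE remaining=0 emitted=3 chunks_done=1
Byte 8 = '6': mode=SIZE remaining=0 emitted=3 chunks_done=1
Byte 9 = 0x0D: mode=SIZE_CR remaining=0 emitted=3 chunks_done=1
Byte 10 = 0x0A: mode=DATA remaining=6 emitted=3 chunks_done=1
Byte 11 = 't': mode=DATA remaining=5 emitted=4 chunks_done=1
Byte 12 = 'w': mode=DATA remaining=4 emitted=5 chunks_done=1
Byte 13 = 'e': mode=DATA remaining=3 emitted=6 chunks_done=1
Byte 14 = 'u': mode=DATA remaining=2 emitted=7 chunks_done=1
Byte 15 = 'n': mode=DATA remaining=1 emitted=8 chunks_done=1
Byte 16 = 's': mode=DATA_DONE remaining=0 emitted=9 chunks_done=1
Byte 17 = 0x0D: mode=DATA_CR remaining=0 emitted=9 chunks_done=1
Byte 18 = 0x0A: mode=SIZE remaining=0 emitted=9 chunks_done=2
Byte 19 = '7': mode=SIZE remaining=0 emitted=9 chunks_done=2
Byte 20 = 0x0D: mode=SIZE_CR remaining=0 emitted=9 chunks_done=2
Byte 21 = 0x0A: mode=DATA remaining=7 emitted=9 chunks_done=2
Byte 22 = 'x': mode=DATA remaining=6 emitted=10 chunks_done=2

Answer: DATA 6 10 2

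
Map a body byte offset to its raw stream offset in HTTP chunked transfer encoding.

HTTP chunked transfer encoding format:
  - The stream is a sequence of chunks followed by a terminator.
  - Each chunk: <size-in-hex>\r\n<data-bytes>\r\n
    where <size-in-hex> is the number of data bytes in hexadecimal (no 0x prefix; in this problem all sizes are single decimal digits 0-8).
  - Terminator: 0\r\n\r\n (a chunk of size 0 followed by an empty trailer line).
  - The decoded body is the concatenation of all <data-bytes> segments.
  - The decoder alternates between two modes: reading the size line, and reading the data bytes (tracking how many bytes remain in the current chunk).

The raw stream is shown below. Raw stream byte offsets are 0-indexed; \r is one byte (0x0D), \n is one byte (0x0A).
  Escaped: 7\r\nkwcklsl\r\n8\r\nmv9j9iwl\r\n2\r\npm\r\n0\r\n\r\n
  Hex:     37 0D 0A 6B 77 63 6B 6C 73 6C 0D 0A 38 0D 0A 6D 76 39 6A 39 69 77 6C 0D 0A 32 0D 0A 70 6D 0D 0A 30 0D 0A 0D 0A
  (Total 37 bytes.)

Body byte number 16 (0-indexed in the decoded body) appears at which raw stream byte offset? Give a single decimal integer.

Chunk 1: stream[0..1]='7' size=0x7=7, data at stream[3..10]='kwcklsl' -> body[0..7], body so far='kwcklsl'
Chunk 2: stream[12..13]='8' size=0x8=8, data at stream[15..23]='mv9j9iwl' -> body[7..15], body so far='kwcklslmv9j9iwl'
Chunk 3: stream[25..26]='2' size=0x2=2, data at stream[28..30]='pm' -> body[15..17], body so far='kwcklslmv9j9iwlpm'
Chunk 4: stream[32..33]='0' size=0 (terminator). Final body='kwcklslmv9j9iwlpm' (17 bytes)
Body byte 16 at stream offset 29

Answer: 29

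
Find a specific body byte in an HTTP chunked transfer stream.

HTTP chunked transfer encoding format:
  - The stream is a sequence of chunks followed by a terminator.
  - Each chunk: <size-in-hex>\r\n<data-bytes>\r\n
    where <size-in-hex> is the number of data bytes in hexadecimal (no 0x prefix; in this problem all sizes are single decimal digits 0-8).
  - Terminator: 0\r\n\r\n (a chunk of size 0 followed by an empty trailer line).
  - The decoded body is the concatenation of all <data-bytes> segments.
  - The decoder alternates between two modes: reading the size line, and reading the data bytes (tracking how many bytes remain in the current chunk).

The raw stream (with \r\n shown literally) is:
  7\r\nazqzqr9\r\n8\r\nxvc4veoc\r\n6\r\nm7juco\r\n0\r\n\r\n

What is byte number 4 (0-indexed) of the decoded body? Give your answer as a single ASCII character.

Chunk 1: stream[0..1]='7' size=0x7=7, data at stream[3..10]='azqzqr9' -> body[0..7], body so far='azqzqr9'
Chunk 2: stream[12..13]='8' size=0x8=8, data at stream[15..23]='xvc4veoc' -> body[7..15], body so far='azqzqr9xvc4veoc'
Chunk 3: stream[25..26]='6' size=0x6=6, data at stream[28..34]='m7juco' -> body[15..21], body so far='azqzqr9xvc4veocm7juco'
Chunk 4: stream[36..37]='0' size=0 (terminator). Final body='azqzqr9xvc4veocm7juco' (21 bytes)
Body byte 4 = 'q'

Answer: q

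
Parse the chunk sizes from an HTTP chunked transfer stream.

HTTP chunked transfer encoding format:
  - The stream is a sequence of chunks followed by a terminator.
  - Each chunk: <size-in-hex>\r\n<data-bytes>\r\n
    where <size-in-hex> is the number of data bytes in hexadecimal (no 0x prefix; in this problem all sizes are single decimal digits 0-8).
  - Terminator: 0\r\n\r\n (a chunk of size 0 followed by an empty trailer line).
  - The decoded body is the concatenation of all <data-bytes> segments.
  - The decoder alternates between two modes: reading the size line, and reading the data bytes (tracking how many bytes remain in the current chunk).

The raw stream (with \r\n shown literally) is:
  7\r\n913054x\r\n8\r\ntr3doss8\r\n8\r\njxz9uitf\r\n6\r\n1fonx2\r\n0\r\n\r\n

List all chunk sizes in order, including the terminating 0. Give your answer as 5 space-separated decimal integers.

Answer: 7 8 8 6 0

Derivation:
Chunk 1: stream[0..1]='7' size=0x7=7, data at stream[3..10]='913054x' -> body[0..7], body so far='913054x'
Chunk 2: stream[12..13]='8' size=0x8=8, data at stream[15..23]='tr3doss8' -> body[7..15], body so far='913054xtr3doss8'
Chunk 3: stream[25..26]='8' size=0x8=8, data at stream[28..36]='jxz9uitf' -> body[15..23], body so far='913054xtr3doss8jxz9uitf'
Chunk 4: stream[38..39]='6' size=0x6=6, data at stream[41..47]='1fonx2' -> body[23..29], body so far='913054xtr3doss8jxz9uitf1fonx2'
Chunk 5: stream[49..50]='0' size=0 (terminator). Final body='913054xtr3doss8jxz9uitf1fonx2' (29 bytes)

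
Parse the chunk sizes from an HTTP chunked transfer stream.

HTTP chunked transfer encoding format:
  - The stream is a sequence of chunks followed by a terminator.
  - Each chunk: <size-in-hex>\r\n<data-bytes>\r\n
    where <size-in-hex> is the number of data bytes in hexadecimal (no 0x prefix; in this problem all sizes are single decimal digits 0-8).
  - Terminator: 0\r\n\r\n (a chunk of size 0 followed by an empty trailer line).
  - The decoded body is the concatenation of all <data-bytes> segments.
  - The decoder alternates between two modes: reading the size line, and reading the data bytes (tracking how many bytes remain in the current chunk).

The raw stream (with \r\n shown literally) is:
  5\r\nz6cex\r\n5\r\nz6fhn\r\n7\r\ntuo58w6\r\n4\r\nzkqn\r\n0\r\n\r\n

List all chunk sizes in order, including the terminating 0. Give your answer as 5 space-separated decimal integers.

Chunk 1: stream[0..1]='5' size=0x5=5, data at stream[3..8]='z6cex' -> body[0..5], body so far='z6cex'
Chunk 2: stream[10..11]='5' size=0x5=5, data at stream[13..18]='z6fhn' -> body[5..10], body so far='z6cexz6fhn'
Chunk 3: stream[20..21]='7' size=0x7=7, data at stream[23..30]='tuo58w6' -> body[10..17], body so far='z6cexz6fhntuo58w6'
Chunk 4: stream[32..33]='4' size=0x4=4, data at stream[35..39]='zkqn' -> body[17..21], body so far='z6cexz6fhntuo58w6zkqn'
Chunk 5: stream[41..42]='0' size=0 (terminator). Final body='z6cexz6fhntuo58w6zkqn' (21 bytes)

Answer: 5 5 7 4 0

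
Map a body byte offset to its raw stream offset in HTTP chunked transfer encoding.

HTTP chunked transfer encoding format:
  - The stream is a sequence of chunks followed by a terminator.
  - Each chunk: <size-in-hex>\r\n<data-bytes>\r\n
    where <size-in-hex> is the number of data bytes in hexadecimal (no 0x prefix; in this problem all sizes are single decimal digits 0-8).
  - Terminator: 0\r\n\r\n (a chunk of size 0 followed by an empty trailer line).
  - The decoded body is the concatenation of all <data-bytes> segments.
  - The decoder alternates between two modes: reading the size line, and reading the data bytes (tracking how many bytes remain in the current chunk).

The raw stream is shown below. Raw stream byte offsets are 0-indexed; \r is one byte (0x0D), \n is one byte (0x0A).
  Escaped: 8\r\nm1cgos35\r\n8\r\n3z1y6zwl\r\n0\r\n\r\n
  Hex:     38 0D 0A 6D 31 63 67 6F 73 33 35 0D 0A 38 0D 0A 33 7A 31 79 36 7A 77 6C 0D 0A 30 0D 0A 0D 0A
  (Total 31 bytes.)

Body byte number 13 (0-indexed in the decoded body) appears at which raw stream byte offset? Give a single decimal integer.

Chunk 1: stream[0..1]='8' size=0x8=8, data at stream[3..11]='m1cgos35' -> body[0..8], body so far='m1cgos35'
Chunk 2: stream[13..14]='8' size=0x8=8, data at stream[16..24]='3z1y6zwl' -> body[8..16], body so far='m1cgos353z1y6zwl'
Chunk 3: stream[26..27]='0' size=0 (terminator). Final body='m1cgos353z1y6zwl' (16 bytes)
Body byte 13 at stream offset 21

Answer: 21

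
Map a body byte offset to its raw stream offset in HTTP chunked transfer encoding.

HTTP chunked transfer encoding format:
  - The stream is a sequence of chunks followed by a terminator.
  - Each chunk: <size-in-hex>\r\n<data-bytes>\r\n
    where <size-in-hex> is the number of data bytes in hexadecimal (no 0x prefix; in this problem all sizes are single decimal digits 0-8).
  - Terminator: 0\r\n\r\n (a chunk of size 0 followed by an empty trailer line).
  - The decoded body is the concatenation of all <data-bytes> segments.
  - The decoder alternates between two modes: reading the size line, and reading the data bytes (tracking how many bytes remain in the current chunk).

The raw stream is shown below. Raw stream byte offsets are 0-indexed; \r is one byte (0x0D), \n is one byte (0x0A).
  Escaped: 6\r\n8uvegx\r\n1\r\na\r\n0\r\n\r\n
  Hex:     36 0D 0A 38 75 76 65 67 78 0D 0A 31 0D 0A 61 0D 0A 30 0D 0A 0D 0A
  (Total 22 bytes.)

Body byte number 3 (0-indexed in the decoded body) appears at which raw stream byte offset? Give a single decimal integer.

Answer: 6

Derivation:
Chunk 1: stream[0..1]='6' size=0x6=6, data at stream[3..9]='8uvegx' -> body[0..6], body so far='8uvegx'
Chunk 2: stream[11..12]='1' size=0x1=1, data at stream[14..15]='a' -> body[6..7], body so far='8uvegxa'
Chunk 3: stream[17..18]='0' size=0 (terminator). Final body='8uvegxa' (7 bytes)
Body byte 3 at stream offset 6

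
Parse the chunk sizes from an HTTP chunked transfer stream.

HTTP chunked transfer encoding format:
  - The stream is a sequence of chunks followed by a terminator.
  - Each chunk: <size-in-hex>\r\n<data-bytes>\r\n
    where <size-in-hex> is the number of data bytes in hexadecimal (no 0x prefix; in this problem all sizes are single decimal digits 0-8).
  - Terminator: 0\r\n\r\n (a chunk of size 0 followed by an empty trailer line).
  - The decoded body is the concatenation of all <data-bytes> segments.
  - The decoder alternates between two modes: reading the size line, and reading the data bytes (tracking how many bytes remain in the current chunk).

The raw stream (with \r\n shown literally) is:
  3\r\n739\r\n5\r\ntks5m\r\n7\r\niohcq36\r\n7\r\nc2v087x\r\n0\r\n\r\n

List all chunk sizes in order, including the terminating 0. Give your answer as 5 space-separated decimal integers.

Answer: 3 5 7 7 0

Derivation:
Chunk 1: stream[0..1]='3' size=0x3=3, data at stream[3..6]='739' -> body[0..3], body so far='739'
Chunk 2: stream[8..9]='5' size=0x5=5, data at stream[11..16]='tks5m' -> body[3..8], body so far='739tks5m'
Chunk 3: stream[18..19]='7' size=0x7=7, data at stream[21..28]='iohcq36' -> body[8..15], body so far='739tks5miohcq36'
Chunk 4: stream[30..31]='7' size=0x7=7, data at stream[33..40]='c2v087x' -> body[15..22], body so far='739tks5miohcq36c2v087x'
Chunk 5: stream[42..43]='0' size=0 (terminator). Final body='739tks5miohcq36c2v087x' (22 bytes)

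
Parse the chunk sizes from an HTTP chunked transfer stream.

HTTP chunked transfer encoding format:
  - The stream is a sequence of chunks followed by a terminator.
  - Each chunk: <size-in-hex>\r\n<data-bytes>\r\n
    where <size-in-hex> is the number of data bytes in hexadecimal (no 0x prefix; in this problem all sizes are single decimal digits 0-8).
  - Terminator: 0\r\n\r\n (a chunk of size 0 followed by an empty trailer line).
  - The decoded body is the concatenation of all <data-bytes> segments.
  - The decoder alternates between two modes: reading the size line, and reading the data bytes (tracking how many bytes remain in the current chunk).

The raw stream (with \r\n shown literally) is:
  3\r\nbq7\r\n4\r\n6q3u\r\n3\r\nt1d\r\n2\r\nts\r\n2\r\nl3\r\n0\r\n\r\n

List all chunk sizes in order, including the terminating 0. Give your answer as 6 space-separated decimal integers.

Answer: 3 4 3 2 2 0

Derivation:
Chunk 1: stream[0..1]='3' size=0x3=3, data at stream[3..6]='bq7' -> body[0..3], body so far='bq7'
Chunk 2: stream[8..9]='4' size=0x4=4, data at stream[11..15]='6q3u' -> body[3..7], body so far='bq76q3u'
Chunk 3: stream[17..18]='3' size=0x3=3, data at stream[20..23]='t1d' -> body[7..10], body so far='bq76q3ut1d'
Chunk 4: stream[25..26]='2' size=0x2=2, data at stream[28..30]='ts' -> body[10..12], body so far='bq76q3ut1dts'
Chunk 5: stream[32..33]='2' size=0x2=2, data at stream[35..37]='l3' -> body[12..14], body so far='bq76q3ut1dtsl3'
Chunk 6: stream[39..40]='0' size=0 (terminator). Final body='bq76q3ut1dtsl3' (14 bytes)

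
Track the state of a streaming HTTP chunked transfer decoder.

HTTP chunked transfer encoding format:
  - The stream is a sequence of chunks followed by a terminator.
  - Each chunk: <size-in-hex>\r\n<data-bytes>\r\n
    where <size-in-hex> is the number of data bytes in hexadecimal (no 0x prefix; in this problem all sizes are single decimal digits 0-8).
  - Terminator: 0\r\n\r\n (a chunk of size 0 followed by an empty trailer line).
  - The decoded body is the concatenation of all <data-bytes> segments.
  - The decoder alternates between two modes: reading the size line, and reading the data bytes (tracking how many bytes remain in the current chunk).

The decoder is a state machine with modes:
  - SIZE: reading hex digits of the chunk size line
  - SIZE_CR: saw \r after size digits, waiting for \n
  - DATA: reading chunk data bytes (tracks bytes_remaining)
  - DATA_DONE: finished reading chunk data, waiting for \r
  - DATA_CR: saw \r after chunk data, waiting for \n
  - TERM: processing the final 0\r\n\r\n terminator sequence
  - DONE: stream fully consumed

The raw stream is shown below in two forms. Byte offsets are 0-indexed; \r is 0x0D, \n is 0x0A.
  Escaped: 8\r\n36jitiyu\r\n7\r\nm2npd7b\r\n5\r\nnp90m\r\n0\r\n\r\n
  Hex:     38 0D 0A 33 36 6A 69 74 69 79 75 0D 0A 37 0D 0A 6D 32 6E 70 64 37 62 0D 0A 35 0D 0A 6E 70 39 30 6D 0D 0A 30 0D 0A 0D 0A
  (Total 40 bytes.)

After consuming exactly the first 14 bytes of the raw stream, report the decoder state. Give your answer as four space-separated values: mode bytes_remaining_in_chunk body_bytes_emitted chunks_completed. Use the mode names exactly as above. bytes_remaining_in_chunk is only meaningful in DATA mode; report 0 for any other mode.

Answer: SIZE 0 8 1

Derivation:
Byte 0 = '8': mode=SIZE remaining=0 emitted=0 chunks_done=0
Byte 1 = 0x0D: mode=SIZE_CR remaining=0 emitted=0 chunks_done=0
Byte 2 = 0x0A: mode=DATA remaining=8 emitted=0 chunks_done=0
Byte 3 = '3': mode=DATA remaining=7 emitted=1 chunks_done=0
Byte 4 = '6': mode=DATA remaining=6 emitted=2 chunks_done=0
Byte 5 = 'j': mode=DATA remaining=5 emitted=3 chunks_done=0
Byte 6 = 'i': mode=DATA remaining=4 emitted=4 chunks_done=0
Byte 7 = 't': mode=DATA remaining=3 emitted=5 chunks_done=0
Byte 8 = 'i': mode=DATA remaining=2 emitted=6 chunks_done=0
Byte 9 = 'y': mode=DATA remaining=1 emitted=7 chunks_done=0
Byte 10 = 'u': mode=DATA_DONE remaining=0 emitted=8 chunks_done=0
Byte 11 = 0x0D: mode=DATA_CR remaining=0 emitted=8 chunks_done=0
Byte 12 = 0x0A: mode=SIZE remaining=0 emitted=8 chunks_done=1
Byte 13 = '7': mode=SIZE remaining=0 emitted=8 chunks_done=1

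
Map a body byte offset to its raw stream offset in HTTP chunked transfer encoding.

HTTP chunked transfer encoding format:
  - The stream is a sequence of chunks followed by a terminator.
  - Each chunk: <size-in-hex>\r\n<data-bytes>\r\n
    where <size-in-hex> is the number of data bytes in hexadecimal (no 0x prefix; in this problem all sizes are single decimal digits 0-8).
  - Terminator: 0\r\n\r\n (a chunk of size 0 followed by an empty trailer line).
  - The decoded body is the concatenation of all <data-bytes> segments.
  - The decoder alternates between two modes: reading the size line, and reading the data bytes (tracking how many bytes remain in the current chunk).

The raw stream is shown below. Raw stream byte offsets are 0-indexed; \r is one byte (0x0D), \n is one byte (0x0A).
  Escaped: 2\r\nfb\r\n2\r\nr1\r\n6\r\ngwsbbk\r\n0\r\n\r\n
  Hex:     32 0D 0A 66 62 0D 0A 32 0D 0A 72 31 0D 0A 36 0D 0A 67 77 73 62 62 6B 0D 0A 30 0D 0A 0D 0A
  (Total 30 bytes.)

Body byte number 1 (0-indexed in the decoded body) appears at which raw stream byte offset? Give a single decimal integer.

Answer: 4

Derivation:
Chunk 1: stream[0..1]='2' size=0x2=2, data at stream[3..5]='fb' -> body[0..2], body so far='fb'
Chunk 2: stream[7..8]='2' size=0x2=2, data at stream[10..12]='r1' -> body[2..4], body so far='fbr1'
Chunk 3: stream[14..15]='6' size=0x6=6, data at stream[17..23]='gwsbbk' -> body[4..10], body so far='fbr1gwsbbk'
Chunk 4: stream[25..26]='0' size=0 (terminator). Final body='fbr1gwsbbk' (10 bytes)
Body byte 1 at stream offset 4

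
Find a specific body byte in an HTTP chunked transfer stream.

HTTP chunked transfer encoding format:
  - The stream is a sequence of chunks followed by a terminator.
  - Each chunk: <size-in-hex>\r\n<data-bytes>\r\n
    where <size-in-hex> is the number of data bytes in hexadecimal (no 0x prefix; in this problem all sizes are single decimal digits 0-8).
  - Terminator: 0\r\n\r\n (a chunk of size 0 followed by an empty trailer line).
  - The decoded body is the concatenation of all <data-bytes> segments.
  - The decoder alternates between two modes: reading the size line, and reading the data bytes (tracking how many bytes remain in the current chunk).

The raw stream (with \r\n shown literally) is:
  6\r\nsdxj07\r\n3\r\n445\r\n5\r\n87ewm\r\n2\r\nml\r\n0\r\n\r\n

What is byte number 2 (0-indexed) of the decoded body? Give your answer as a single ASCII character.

Answer: x

Derivation:
Chunk 1: stream[0..1]='6' size=0x6=6, data at stream[3..9]='sdxj07' -> body[0..6], body so far='sdxj07'
Chunk 2: stream[11..12]='3' size=0x3=3, data at stream[14..17]='445' -> body[6..9], body so far='sdxj07445'
Chunk 3: stream[19..20]='5' size=0x5=5, data at stream[22..27]='87ewm' -> body[9..14], body so far='sdxj0744587ewm'
Chunk 4: stream[29..30]='2' size=0x2=2, data at stream[32..34]='ml' -> body[14..16], body so far='sdxj0744587ewmml'
Chunk 5: stream[36..37]='0' size=0 (terminator). Final body='sdxj0744587ewmml' (16 bytes)
Body byte 2 = 'x'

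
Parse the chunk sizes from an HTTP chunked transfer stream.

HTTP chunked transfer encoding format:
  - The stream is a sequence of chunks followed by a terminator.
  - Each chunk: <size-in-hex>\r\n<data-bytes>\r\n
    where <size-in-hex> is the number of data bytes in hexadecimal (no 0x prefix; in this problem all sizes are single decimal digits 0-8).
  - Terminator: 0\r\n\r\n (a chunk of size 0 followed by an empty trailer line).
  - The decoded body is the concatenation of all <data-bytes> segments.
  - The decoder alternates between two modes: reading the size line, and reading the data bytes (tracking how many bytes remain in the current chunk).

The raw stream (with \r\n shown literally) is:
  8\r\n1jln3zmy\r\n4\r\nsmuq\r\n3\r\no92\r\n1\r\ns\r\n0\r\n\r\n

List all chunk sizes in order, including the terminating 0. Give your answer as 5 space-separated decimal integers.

Answer: 8 4 3 1 0

Derivation:
Chunk 1: stream[0..1]='8' size=0x8=8, data at stream[3..11]='1jln3zmy' -> body[0..8], body so far='1jln3zmy'
Chunk 2: stream[13..14]='4' size=0x4=4, data at stream[16..20]='smuq' -> body[8..12], body so far='1jln3zmysmuq'
Chunk 3: stream[22..23]='3' size=0x3=3, data at stream[25..28]='o92' -> body[12..15], body so far='1jln3zmysmuqo92'
Chunk 4: stream[30..31]='1' size=0x1=1, data at stream[33..34]='s' -> body[15..16], body so far='1jln3zmysmuqo92s'
Chunk 5: stream[36..37]='0' size=0 (terminator). Final body='1jln3zmysmuqo92s' (16 bytes)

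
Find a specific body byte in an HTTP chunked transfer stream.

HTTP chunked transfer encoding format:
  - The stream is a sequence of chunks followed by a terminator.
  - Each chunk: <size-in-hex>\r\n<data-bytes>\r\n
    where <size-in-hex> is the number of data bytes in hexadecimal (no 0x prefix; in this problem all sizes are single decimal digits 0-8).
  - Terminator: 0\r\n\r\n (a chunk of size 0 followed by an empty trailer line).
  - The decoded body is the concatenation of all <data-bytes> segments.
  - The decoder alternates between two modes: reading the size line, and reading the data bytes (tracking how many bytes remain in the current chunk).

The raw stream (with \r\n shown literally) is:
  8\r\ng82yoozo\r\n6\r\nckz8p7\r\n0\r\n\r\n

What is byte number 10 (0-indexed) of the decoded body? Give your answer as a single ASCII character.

Chunk 1: stream[0..1]='8' size=0x8=8, data at stream[3..11]='g82yoozo' -> body[0..8], body so far='g82yoozo'
Chunk 2: stream[13..14]='6' size=0x6=6, data at stream[16..22]='ckz8p7' -> body[8..14], body so far='g82yoozockz8p7'
Chunk 3: stream[24..25]='0' size=0 (terminator). Final body='g82yoozockz8p7' (14 bytes)
Body byte 10 = 'z'

Answer: z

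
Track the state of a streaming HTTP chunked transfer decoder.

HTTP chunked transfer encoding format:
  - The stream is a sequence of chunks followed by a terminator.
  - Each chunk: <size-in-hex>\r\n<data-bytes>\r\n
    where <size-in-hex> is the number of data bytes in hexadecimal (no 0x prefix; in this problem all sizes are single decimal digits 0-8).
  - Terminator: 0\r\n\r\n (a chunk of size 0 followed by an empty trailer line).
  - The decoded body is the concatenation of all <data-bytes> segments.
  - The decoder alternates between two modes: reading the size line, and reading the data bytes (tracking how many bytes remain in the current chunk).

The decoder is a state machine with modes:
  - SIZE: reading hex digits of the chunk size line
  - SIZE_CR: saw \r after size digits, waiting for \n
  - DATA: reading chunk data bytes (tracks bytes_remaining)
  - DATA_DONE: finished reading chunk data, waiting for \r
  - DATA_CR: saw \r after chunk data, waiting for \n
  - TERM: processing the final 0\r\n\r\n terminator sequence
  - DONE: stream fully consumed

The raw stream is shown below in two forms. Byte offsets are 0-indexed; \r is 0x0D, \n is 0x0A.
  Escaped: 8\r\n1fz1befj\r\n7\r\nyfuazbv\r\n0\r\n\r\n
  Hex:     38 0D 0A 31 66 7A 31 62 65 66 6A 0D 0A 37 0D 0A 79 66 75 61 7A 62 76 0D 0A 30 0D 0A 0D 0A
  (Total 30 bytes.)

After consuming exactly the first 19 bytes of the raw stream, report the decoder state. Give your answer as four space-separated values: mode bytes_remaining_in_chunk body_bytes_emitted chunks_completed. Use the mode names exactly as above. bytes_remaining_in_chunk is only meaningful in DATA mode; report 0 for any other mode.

Byte 0 = '8': mode=SIZE remaining=0 emitted=0 chunks_done=0
Byte 1 = 0x0D: mode=SIZE_CR remaining=0 emitted=0 chunks_done=0
Byte 2 = 0x0A: mode=DATA remaining=8 emitted=0 chunks_done=0
Byte 3 = '1': mode=DATA remaining=7 emitted=1 chunks_done=0
Byte 4 = 'f': mode=DATA remaining=6 emitted=2 chunks_done=0
Byte 5 = 'z': mode=DATA remaining=5 emitted=3 chunks_done=0
Byte 6 = '1': mode=DATA remaining=4 emitted=4 chunks_done=0
Byte 7 = 'b': mode=DATA remaining=3 emitted=5 chunks_done=0
Byte 8 = 'e': mode=DATA remaining=2 emitted=6 chunks_done=0
Byte 9 = 'f': mode=DATA remaining=1 emitted=7 chunks_done=0
Byte 10 = 'j': mode=DATA_DONE remaining=0 emitted=8 chunks_done=0
Byte 11 = 0x0D: mode=DATA_CR remaining=0 emitted=8 chunks_done=0
Byte 12 = 0x0A: mode=SIZE remaining=0 emitted=8 chunks_done=1
Byte 13 = '7': mode=SIZE remaining=0 emitted=8 chunks_done=1
Byte 14 = 0x0D: mode=SIZE_CR remaining=0 emitted=8 chunks_done=1
Byte 15 = 0x0A: mode=DATA remaining=7 emitted=8 chunks_done=1
Byte 16 = 'y': mode=DATA remaining=6 emitted=9 chunks_done=1
Byte 17 = 'f': mode=DATA remaining=5 emitted=10 chunks_done=1
Byte 18 = 'u': mode=DATA remaining=4 emitted=11 chunks_done=1

Answer: DATA 4 11 1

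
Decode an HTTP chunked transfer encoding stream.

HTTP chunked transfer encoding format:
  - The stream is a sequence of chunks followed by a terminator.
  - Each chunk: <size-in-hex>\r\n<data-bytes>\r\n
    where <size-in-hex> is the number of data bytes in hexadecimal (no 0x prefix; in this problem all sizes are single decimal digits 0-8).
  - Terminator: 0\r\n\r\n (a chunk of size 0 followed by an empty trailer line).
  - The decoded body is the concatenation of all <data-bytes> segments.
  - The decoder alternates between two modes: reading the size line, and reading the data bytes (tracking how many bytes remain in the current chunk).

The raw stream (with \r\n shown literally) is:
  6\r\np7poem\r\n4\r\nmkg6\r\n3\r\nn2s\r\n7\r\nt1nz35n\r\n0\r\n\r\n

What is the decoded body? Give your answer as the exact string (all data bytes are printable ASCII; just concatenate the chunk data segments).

Answer: p7poemmkg6n2st1nz35n

Derivation:
Chunk 1: stream[0..1]='6' size=0x6=6, data at stream[3..9]='p7poem' -> body[0..6], body so far='p7poem'
Chunk 2: stream[11..12]='4' size=0x4=4, data at stream[14..18]='mkg6' -> body[6..10], body so far='p7poemmkg6'
Chunk 3: stream[20..21]='3' size=0x3=3, data at stream[23..26]='n2s' -> body[10..13], body so far='p7poemmkg6n2s'
Chunk 4: stream[28..29]='7' size=0x7=7, data at stream[31..38]='t1nz35n' -> body[13..20], body so far='p7poemmkg6n2st1nz35n'
Chunk 5: stream[40..41]='0' size=0 (terminator). Final body='p7poemmkg6n2st1nz35n' (20 bytes)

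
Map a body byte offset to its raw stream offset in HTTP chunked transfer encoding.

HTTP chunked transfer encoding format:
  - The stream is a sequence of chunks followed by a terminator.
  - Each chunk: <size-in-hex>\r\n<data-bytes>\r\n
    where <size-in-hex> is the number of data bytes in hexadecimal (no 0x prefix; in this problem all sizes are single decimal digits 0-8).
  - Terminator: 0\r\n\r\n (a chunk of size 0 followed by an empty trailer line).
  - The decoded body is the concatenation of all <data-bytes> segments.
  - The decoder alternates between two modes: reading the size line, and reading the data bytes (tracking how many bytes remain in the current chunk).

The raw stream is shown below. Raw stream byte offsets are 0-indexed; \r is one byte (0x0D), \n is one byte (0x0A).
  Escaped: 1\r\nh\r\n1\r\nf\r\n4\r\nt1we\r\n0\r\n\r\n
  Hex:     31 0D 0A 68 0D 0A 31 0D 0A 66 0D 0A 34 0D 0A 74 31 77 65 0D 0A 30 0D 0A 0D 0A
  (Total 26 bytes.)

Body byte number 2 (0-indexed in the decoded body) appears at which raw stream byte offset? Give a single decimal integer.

Answer: 15

Derivation:
Chunk 1: stream[0..1]='1' size=0x1=1, data at stream[3..4]='h' -> body[0..1], body so far='h'
Chunk 2: stream[6..7]='1' size=0x1=1, data at stream[9..10]='f' -> body[1..2], body so far='hf'
Chunk 3: stream[12..13]='4' size=0x4=4, data at stream[15..19]='t1we' -> body[2..6], body so far='hft1we'
Chunk 4: stream[21..22]='0' size=0 (terminator). Final body='hft1we' (6 bytes)
Body byte 2 at stream offset 15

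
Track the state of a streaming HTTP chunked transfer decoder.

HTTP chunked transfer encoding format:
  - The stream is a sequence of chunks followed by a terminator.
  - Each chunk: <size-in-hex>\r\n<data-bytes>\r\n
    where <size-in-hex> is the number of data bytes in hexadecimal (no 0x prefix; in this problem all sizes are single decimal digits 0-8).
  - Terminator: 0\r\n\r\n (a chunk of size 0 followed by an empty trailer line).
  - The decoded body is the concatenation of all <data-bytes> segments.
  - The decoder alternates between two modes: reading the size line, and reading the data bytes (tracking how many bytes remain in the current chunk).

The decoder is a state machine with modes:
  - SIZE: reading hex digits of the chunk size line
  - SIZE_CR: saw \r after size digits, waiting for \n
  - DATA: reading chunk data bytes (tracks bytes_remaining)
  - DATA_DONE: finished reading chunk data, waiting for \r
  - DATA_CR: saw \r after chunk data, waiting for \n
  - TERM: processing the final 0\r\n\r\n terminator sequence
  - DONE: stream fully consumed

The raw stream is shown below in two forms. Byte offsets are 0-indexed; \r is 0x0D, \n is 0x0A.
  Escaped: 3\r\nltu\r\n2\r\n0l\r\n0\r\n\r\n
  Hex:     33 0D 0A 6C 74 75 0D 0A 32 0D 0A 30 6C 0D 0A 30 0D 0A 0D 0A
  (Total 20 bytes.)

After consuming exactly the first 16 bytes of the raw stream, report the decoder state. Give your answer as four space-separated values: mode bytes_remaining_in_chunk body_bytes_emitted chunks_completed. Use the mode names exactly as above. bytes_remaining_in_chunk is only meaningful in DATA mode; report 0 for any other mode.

Answer: SIZE 0 5 2

Derivation:
Byte 0 = '3': mode=SIZE remaining=0 emitted=0 chunks_done=0
Byte 1 = 0x0D: mode=SIZE_CR remaining=0 emitted=0 chunks_done=0
Byte 2 = 0x0A: mode=DATA remaining=3 emitted=0 chunks_done=0
Byte 3 = 'l': mode=DATA remaining=2 emitted=1 chunks_done=0
Byte 4 = 't': mode=DATA remaining=1 emitted=2 chunks_done=0
Byte 5 = 'u': mode=DATA_DONE remaining=0 emitted=3 chunks_done=0
Byte 6 = 0x0D: mode=DATA_CR remaining=0 emitted=3 chunks_done=0
Byte 7 = 0x0A: mode=SIZE remaining=0 emitted=3 chunks_done=1
Byte 8 = '2': mode=SIZE remaining=0 emitted=3 chunks_done=1
Byte 9 = 0x0D: mode=SIZE_CR remaining=0 emitted=3 chunks_done=1
Byte 10 = 0x0A: mode=DATA remaining=2 emitted=3 chunks_done=1
Byte 11 = '0': mode=DATA remaining=1 emitted=4 chunks_done=1
Byte 12 = 'l': mode=DATA_DONE remaining=0 emitted=5 chunks_done=1
Byte 13 = 0x0D: mode=DATA_CR remaining=0 emitted=5 chunks_done=1
Byte 14 = 0x0A: mode=SIZE remaining=0 emitted=5 chunks_done=2
Byte 15 = '0': mode=SIZE remaining=0 emitted=5 chunks_done=2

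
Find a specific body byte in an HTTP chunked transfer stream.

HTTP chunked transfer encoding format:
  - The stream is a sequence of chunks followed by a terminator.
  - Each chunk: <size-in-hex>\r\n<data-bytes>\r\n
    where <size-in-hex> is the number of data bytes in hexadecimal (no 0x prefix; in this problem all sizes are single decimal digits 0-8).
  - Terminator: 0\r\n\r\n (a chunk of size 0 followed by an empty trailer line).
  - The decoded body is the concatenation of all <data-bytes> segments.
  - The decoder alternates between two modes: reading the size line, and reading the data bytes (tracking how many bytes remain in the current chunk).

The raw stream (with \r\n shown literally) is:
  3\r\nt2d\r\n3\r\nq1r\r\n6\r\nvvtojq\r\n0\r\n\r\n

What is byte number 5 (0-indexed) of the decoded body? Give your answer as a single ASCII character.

Answer: r

Derivation:
Chunk 1: stream[0..1]='3' size=0x3=3, data at stream[3..6]='t2d' -> body[0..3], body so far='t2d'
Chunk 2: stream[8..9]='3' size=0x3=3, data at stream[11..14]='q1r' -> body[3..6], body so far='t2dq1r'
Chunk 3: stream[16..17]='6' size=0x6=6, data at stream[19..25]='vvtojq' -> body[6..12], body so far='t2dq1rvvtojq'
Chunk 4: stream[27..28]='0' size=0 (terminator). Final body='t2dq1rvvtojq' (12 bytes)
Body byte 5 = 'r'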